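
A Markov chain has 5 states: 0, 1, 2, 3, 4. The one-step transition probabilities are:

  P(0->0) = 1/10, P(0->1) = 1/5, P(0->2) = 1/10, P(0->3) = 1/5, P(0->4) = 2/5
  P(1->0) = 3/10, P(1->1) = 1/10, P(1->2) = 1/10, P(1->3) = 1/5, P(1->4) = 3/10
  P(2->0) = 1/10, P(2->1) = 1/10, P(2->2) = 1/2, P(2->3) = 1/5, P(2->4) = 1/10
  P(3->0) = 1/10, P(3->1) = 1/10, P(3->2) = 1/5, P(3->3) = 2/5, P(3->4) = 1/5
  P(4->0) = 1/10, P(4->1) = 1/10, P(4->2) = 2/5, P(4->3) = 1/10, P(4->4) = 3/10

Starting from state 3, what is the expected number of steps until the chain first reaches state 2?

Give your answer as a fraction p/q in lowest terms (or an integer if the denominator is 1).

Let h_i = expected steps to first reach 2 from state i.
Boundary: h_2 = 0.
First-step equations for the other states:
  h_0 = 1 + 1/10*h_0 + 1/5*h_1 + 1/10*h_2 + 1/5*h_3 + 2/5*h_4
  h_1 = 1 + 3/10*h_0 + 1/10*h_1 + 1/10*h_2 + 1/5*h_3 + 3/10*h_4
  h_3 = 1 + 1/10*h_0 + 1/10*h_1 + 1/5*h_2 + 2/5*h_3 + 1/5*h_4
  h_4 = 1 + 1/10*h_0 + 1/10*h_1 + 2/5*h_2 + 1/10*h_3 + 3/10*h_4

Substituting h_2 = 0 and rearranging gives the linear system (I - Q) h = 1:
  [9/10, -1/5, -1/5, -2/5] . (h_0, h_1, h_3, h_4) = 1
  [-3/10, 9/10, -1/5, -3/10] . (h_0, h_1, h_3, h_4) = 1
  [-1/10, -1/10, 3/5, -1/5] . (h_0, h_1, h_3, h_4) = 1
  [-1/10, -1/10, -1/10, 7/10] . (h_0, h_1, h_3, h_4) = 1

Solving yields:
  h_0 = 3130/673
  h_1 = 9620/2019
  h_3 = 2940/673
  h_4 = 6860/2019

Starting state is 3, so the expected hitting time is h_3 = 2940/673.

Answer: 2940/673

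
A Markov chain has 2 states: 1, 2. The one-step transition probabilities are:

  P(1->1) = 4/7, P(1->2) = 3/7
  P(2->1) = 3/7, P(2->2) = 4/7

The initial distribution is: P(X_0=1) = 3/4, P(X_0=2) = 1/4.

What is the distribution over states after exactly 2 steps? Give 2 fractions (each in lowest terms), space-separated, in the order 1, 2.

Answer: 99/196 97/196

Derivation:
Propagating the distribution step by step (d_{t+1} = d_t * P):
d_0 = (1=3/4, 2=1/4)
  d_1[1] = 3/4*4/7 + 1/4*3/7 = 15/28
  d_1[2] = 3/4*3/7 + 1/4*4/7 = 13/28
d_1 = (1=15/28, 2=13/28)
  d_2[1] = 15/28*4/7 + 13/28*3/7 = 99/196
  d_2[2] = 15/28*3/7 + 13/28*4/7 = 97/196
d_2 = (1=99/196, 2=97/196)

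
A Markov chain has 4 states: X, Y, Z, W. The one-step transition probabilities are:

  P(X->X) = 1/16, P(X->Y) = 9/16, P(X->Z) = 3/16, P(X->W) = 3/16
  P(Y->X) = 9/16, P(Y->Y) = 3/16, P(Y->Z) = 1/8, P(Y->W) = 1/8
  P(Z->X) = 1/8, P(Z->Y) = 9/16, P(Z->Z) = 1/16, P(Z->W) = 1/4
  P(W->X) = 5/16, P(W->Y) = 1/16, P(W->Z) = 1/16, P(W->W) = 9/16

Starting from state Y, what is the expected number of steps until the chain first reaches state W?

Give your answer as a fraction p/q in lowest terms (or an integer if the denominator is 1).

Let h_i = expected steps to first reach W from state i.
Boundary: h_W = 0.
First-step equations for the other states:
  h_X = 1 + 1/16*h_X + 9/16*h_Y + 3/16*h_Z + 3/16*h_W
  h_Y = 1 + 9/16*h_X + 3/16*h_Y + 1/8*h_Z + 1/8*h_W
  h_Z = 1 + 1/8*h_X + 9/16*h_Y + 1/16*h_Z + 1/4*h_W

Substituting h_W = 0 and rearranging gives the linear system (I - Q) h = 1:
  [15/16, -9/16, -3/16] . (h_X, h_Y, h_Z) = 1
  [-9/16, 13/16, -1/8] . (h_X, h_Y, h_Z) = 1
  [-1/8, -9/16, 15/16] . (h_X, h_Y, h_Z) = 1

Solving yields:
  h_X = 2112/361
  h_Y = 6640/1083
  h_Z = 5984/1083

Starting state is Y, so the expected hitting time is h_Y = 6640/1083.

Answer: 6640/1083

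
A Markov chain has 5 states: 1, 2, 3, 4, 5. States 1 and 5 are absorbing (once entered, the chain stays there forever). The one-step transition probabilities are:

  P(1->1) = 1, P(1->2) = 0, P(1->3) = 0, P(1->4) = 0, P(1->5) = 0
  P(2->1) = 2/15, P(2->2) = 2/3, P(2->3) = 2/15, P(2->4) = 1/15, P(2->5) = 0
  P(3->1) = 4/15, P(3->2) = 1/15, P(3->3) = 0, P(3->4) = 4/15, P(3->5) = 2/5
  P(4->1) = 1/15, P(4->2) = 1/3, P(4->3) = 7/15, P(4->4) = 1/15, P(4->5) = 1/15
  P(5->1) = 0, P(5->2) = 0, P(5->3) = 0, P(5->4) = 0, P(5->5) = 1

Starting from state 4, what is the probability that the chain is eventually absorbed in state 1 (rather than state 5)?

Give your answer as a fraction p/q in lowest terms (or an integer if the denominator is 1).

Answer: 417/760

Derivation:
Let a_i = P(absorbed in 1 | start in state i).
Boundary conditions: a_1 = 1, a_5 = 0.
For each transient state i, a_i = sum_j P(i->j) * a_j:
  a_2 = 2/15*a_1 + 2/3*a_2 + 2/15*a_3 + 1/15*a_4 + 0*a_5
  a_3 = 4/15*a_1 + 1/15*a_2 + 0*a_3 + 4/15*a_4 + 2/5*a_5
  a_4 = 1/15*a_1 + 1/3*a_2 + 7/15*a_3 + 1/15*a_4 + 1/15*a_5

Substituting a_1 = 1 and a_5 = 0, rearrange to (I - Q) a = r where r[i] = P(i -> 1):
  [1/3, -2/15, -1/15] . (a_2, a_3, a_4) = 2/15
  [-1/15, 1, -4/15] . (a_2, a_3, a_4) = 4/15
  [-1/3, -7/15, 14/15] . (a_2, a_3, a_4) = 1/15

Solving yields:
  a_2 = 527/760
  a_3 = 349/760
  a_4 = 417/760

Starting state is 4, so the absorption probability is a_4 = 417/760.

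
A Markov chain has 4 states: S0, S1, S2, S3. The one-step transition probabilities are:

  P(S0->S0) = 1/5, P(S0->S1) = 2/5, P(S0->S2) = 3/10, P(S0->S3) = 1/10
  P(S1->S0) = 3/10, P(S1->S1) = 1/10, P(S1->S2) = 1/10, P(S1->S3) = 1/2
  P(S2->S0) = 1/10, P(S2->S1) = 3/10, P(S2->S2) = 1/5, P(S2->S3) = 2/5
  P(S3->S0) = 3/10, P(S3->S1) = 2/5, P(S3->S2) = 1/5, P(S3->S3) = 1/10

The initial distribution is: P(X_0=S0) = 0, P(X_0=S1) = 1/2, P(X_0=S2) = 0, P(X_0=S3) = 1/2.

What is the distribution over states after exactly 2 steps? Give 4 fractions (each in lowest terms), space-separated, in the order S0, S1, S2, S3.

Answer: 6/25 31/100 41/200 49/200

Derivation:
Propagating the distribution step by step (d_{t+1} = d_t * P):
d_0 = (S0=0, S1=1/2, S2=0, S3=1/2)
  d_1[S0] = 0*1/5 + 1/2*3/10 + 0*1/10 + 1/2*3/10 = 3/10
  d_1[S1] = 0*2/5 + 1/2*1/10 + 0*3/10 + 1/2*2/5 = 1/4
  d_1[S2] = 0*3/10 + 1/2*1/10 + 0*1/5 + 1/2*1/5 = 3/20
  d_1[S3] = 0*1/10 + 1/2*1/2 + 0*2/5 + 1/2*1/10 = 3/10
d_1 = (S0=3/10, S1=1/4, S2=3/20, S3=3/10)
  d_2[S0] = 3/10*1/5 + 1/4*3/10 + 3/20*1/10 + 3/10*3/10 = 6/25
  d_2[S1] = 3/10*2/5 + 1/4*1/10 + 3/20*3/10 + 3/10*2/5 = 31/100
  d_2[S2] = 3/10*3/10 + 1/4*1/10 + 3/20*1/5 + 3/10*1/5 = 41/200
  d_2[S3] = 3/10*1/10 + 1/4*1/2 + 3/20*2/5 + 3/10*1/10 = 49/200
d_2 = (S0=6/25, S1=31/100, S2=41/200, S3=49/200)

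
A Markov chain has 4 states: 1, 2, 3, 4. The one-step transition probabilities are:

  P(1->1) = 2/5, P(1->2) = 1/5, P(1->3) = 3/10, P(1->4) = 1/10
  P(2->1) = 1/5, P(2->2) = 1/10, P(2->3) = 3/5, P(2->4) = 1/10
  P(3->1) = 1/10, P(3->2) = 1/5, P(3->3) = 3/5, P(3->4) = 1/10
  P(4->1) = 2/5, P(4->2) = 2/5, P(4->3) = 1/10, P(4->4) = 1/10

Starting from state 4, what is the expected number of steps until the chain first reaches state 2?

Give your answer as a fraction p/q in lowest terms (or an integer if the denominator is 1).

Answer: 40/11

Derivation:
Let h_i = expected steps to first reach 2 from state i.
Boundary: h_2 = 0.
First-step equations for the other states:
  h_1 = 1 + 2/5*h_1 + 1/5*h_2 + 3/10*h_3 + 1/10*h_4
  h_3 = 1 + 1/10*h_1 + 1/5*h_2 + 3/5*h_3 + 1/10*h_4
  h_4 = 1 + 2/5*h_1 + 2/5*h_2 + 1/10*h_3 + 1/10*h_4

Substituting h_2 = 0 and rearranging gives the linear system (I - Q) h = 1:
  [3/5, -3/10, -1/10] . (h_1, h_3, h_4) = 1
  [-1/10, 2/5, -1/10] . (h_1, h_3, h_4) = 1
  [-2/5, -1/10, 9/10] . (h_1, h_3, h_4) = 1

Solving yields:
  h_1 = 50/11
  h_3 = 50/11
  h_4 = 40/11

Starting state is 4, so the expected hitting time is h_4 = 40/11.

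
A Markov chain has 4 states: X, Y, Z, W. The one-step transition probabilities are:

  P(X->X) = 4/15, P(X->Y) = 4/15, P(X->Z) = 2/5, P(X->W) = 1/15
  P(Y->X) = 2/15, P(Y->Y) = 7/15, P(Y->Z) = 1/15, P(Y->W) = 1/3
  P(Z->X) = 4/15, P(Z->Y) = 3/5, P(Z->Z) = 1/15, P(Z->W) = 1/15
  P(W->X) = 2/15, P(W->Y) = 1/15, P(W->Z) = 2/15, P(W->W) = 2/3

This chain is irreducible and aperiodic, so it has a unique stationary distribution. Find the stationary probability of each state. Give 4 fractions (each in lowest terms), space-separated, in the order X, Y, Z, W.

Answer: 169/955 58/191 287/1910 141/382

Derivation:
The stationary distribution satisfies pi = pi * P, i.e.:
  pi_X = 4/15*pi_X + 2/15*pi_Y + 4/15*pi_Z + 2/15*pi_W
  pi_Y = 4/15*pi_X + 7/15*pi_Y + 3/5*pi_Z + 1/15*pi_W
  pi_Z = 2/5*pi_X + 1/15*pi_Y + 1/15*pi_Z + 2/15*pi_W
  pi_W = 1/15*pi_X + 1/3*pi_Y + 1/15*pi_Z + 2/3*pi_W
with normalization: pi_X + pi_Y + pi_Z + pi_W = 1.

Using the first 3 balance equations plus normalization, the linear system A*pi = b is:
  [-11/15, 2/15, 4/15, 2/15] . pi = 0
  [4/15, -8/15, 3/5, 1/15] . pi = 0
  [2/5, 1/15, -14/15, 2/15] . pi = 0
  [1, 1, 1, 1] . pi = 1

Solving yields:
  pi_X = 169/955
  pi_Y = 58/191
  pi_Z = 287/1910
  pi_W = 141/382

Verification (pi * P):
  169/955*4/15 + 58/191*2/15 + 287/1910*4/15 + 141/382*2/15 = 169/955 = pi_X  (ok)
  169/955*4/15 + 58/191*7/15 + 287/1910*3/5 + 141/382*1/15 = 58/191 = pi_Y  (ok)
  169/955*2/5 + 58/191*1/15 + 287/1910*1/15 + 141/382*2/15 = 287/1910 = pi_Z  (ok)
  169/955*1/15 + 58/191*1/3 + 287/1910*1/15 + 141/382*2/3 = 141/382 = pi_W  (ok)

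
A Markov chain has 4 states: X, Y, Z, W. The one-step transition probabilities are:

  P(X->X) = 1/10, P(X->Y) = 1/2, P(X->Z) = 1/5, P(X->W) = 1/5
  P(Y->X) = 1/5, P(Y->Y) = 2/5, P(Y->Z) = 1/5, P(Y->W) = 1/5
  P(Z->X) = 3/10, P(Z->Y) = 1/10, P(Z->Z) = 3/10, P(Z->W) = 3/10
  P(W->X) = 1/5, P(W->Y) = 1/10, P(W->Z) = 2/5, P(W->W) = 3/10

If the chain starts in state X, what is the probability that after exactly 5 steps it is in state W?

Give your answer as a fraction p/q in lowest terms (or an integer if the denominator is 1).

Computing P^5 by repeated multiplication:
P^1 =
  X: [1/10, 1/2, 1/5, 1/5]
  Y: [1/5, 2/5, 1/5, 1/5]
  Z: [3/10, 1/10, 3/10, 3/10]
  W: [1/5, 1/10, 2/5, 3/10]
P^2 =
  X: [21/100, 29/100, 13/50, 6/25]
  Y: [1/5, 3/10, 13/50, 6/25]
  Z: [1/5, 1/4, 29/100, 13/50]
  W: [11/50, 21/100, 3/10, 27/100]
P^3 =
  X: [41/200, 271/1000, 137/500, 1/4]
  Y: [103/500, 27/100, 137/500, 1/4]
  Z: [209/1000, 51/200, 281/1000, 51/200]
  W: [26/125, 251/1000, 71/250, 257/1000]
P^4 =
  X: [2069/10000, 2633/10000, 1387/5000, 631/2500]
  Y: [517/2500, 1317/5000, 1387/5000, 631/2500]
  Z: [259/1250, 2601/10000, 2791/10000, 317/1250]
  W: [519/2500, 517/2000, 1399/5000, 2541/10000]
P^5 =
  X: [4141/20000, 1047/4000, 13911/50000, 12649/50000]
  Y: [10353/50000, 13087/50000, 13911/50000, 12649/50000]
  Z: [20719/100000, 26091/100000, 27863/100000, 25327/100000]
  W: [10361/50000, 26059/100000, 697/2500, 25339/100000]

(P^5)[X -> W] = 12649/50000

Answer: 12649/50000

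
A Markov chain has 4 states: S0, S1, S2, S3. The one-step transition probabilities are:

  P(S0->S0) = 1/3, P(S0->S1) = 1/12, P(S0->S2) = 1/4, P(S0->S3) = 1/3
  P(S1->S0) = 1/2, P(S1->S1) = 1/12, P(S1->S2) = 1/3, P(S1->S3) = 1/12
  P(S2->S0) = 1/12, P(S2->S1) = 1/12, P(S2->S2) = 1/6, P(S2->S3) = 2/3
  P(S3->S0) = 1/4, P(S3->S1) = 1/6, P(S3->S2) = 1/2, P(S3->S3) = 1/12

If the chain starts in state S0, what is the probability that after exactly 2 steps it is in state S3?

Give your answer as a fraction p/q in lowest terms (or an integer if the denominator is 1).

Answer: 5/16

Derivation:
Computing P^2 by repeated multiplication:
P^1 =
  S0: [1/3, 1/12, 1/4, 1/3]
  S1: [1/2, 1/12, 1/3, 1/12]
  S2: [1/12, 1/12, 1/6, 2/3]
  S3: [1/4, 1/6, 1/2, 1/12]
P^2 =
  S0: [37/144, 1/9, 23/72, 5/16]
  S1: [37/144, 13/144, 1/4, 29/72]
  S2: [1/4, 5/36, 59/144, 29/144]
  S3: [11/48, 13/144, 35/144, 7/16]

(P^2)[S0 -> S3] = 5/16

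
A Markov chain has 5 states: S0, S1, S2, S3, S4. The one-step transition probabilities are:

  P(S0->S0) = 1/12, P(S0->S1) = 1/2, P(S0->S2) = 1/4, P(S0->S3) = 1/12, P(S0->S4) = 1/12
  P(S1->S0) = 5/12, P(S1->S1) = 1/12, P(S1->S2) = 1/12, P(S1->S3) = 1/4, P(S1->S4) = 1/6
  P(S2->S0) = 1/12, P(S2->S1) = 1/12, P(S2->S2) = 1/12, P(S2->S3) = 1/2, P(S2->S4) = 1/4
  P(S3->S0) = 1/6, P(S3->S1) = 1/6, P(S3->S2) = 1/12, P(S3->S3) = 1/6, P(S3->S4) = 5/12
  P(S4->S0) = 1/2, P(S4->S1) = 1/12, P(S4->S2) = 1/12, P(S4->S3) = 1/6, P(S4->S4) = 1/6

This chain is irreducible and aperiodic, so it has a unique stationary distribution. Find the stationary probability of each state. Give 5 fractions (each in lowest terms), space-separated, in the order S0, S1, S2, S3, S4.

The stationary distribution satisfies pi = pi * P, i.e.:
  pi_S0 = 1/12*pi_S0 + 5/12*pi_S1 + 1/12*pi_S2 + 1/6*pi_S3 + 1/2*pi_S4
  pi_S1 = 1/2*pi_S0 + 1/12*pi_S1 + 1/12*pi_S2 + 1/6*pi_S3 + 1/12*pi_S4
  pi_S2 = 1/4*pi_S0 + 1/12*pi_S1 + 1/12*pi_S2 + 1/12*pi_S3 + 1/12*pi_S4
  pi_S3 = 1/12*pi_S0 + 1/4*pi_S1 + 1/2*pi_S2 + 1/6*pi_S3 + 1/6*pi_S4
  pi_S4 = 1/12*pi_S0 + 1/6*pi_S1 + 1/4*pi_S2 + 5/12*pi_S3 + 1/6*pi_S4
with normalization: pi_S0 + pi_S1 + pi_S2 + pi_S3 + pi_S4 = 1.

Using the first 4 balance equations plus normalization, the linear system A*pi = b is:
  [-11/12, 5/12, 1/12, 1/6, 1/2] . pi = 0
  [1/2, -11/12, 1/12, 1/6, 1/12] . pi = 0
  [1/4, 1/12, -11/12, 1/12, 1/12] . pi = 0
  [1/12, 1/4, 1/2, -5/6, 1/6] . pi = 0
  [1, 1, 1, 1, 1] . pi = 1

Solving yields:
  pi_S0 = 8017/31366
  pi_S1 = 6489/31366
  pi_S2 = 1975/15683
  pi_S3 = 6417/31366
  pi_S4 = 6493/31366

Verification (pi * P):
  8017/31366*1/12 + 6489/31366*5/12 + 1975/15683*1/12 + 6417/31366*1/6 + 6493/31366*1/2 = 8017/31366 = pi_S0  (ok)
  8017/31366*1/2 + 6489/31366*1/12 + 1975/15683*1/12 + 6417/31366*1/6 + 6493/31366*1/12 = 6489/31366 = pi_S1  (ok)
  8017/31366*1/4 + 6489/31366*1/12 + 1975/15683*1/12 + 6417/31366*1/12 + 6493/31366*1/12 = 1975/15683 = pi_S2  (ok)
  8017/31366*1/12 + 6489/31366*1/4 + 1975/15683*1/2 + 6417/31366*1/6 + 6493/31366*1/6 = 6417/31366 = pi_S3  (ok)
  8017/31366*1/12 + 6489/31366*1/6 + 1975/15683*1/4 + 6417/31366*5/12 + 6493/31366*1/6 = 6493/31366 = pi_S4  (ok)

Answer: 8017/31366 6489/31366 1975/15683 6417/31366 6493/31366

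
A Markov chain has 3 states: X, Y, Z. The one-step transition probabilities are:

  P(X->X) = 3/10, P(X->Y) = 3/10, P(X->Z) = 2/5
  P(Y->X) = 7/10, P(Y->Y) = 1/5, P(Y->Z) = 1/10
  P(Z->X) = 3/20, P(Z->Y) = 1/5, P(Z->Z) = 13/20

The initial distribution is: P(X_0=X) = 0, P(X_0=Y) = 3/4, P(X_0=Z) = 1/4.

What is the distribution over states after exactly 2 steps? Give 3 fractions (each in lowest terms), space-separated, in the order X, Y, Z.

Answer: 551/1600 41/160 639/1600

Derivation:
Propagating the distribution step by step (d_{t+1} = d_t * P):
d_0 = (X=0, Y=3/4, Z=1/4)
  d_1[X] = 0*3/10 + 3/4*7/10 + 1/4*3/20 = 9/16
  d_1[Y] = 0*3/10 + 3/4*1/5 + 1/4*1/5 = 1/5
  d_1[Z] = 0*2/5 + 3/4*1/10 + 1/4*13/20 = 19/80
d_1 = (X=9/16, Y=1/5, Z=19/80)
  d_2[X] = 9/16*3/10 + 1/5*7/10 + 19/80*3/20 = 551/1600
  d_2[Y] = 9/16*3/10 + 1/5*1/5 + 19/80*1/5 = 41/160
  d_2[Z] = 9/16*2/5 + 1/5*1/10 + 19/80*13/20 = 639/1600
d_2 = (X=551/1600, Y=41/160, Z=639/1600)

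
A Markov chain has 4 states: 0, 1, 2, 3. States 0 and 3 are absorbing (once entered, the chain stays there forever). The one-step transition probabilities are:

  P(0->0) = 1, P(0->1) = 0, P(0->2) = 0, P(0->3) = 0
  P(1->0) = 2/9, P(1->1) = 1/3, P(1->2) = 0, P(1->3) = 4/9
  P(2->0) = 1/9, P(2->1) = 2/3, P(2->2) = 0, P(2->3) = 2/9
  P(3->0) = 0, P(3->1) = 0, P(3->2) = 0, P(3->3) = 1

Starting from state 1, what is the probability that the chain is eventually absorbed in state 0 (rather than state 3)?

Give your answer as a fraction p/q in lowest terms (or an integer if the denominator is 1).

Let a_i = P(absorbed in 0 | start in state i).
Boundary conditions: a_0 = 1, a_3 = 0.
For each transient state i, a_i = sum_j P(i->j) * a_j:
  a_1 = 2/9*a_0 + 1/3*a_1 + 0*a_2 + 4/9*a_3
  a_2 = 1/9*a_0 + 2/3*a_1 + 0*a_2 + 2/9*a_3

Substituting a_0 = 1 and a_3 = 0, rearrange to (I - Q) a = r where r[i] = P(i -> 0):
  [2/3, 0] . (a_1, a_2) = 2/9
  [-2/3, 1] . (a_1, a_2) = 1/9

Solving yields:
  a_1 = 1/3
  a_2 = 1/3

Starting state is 1, so the absorption probability is a_1 = 1/3.

Answer: 1/3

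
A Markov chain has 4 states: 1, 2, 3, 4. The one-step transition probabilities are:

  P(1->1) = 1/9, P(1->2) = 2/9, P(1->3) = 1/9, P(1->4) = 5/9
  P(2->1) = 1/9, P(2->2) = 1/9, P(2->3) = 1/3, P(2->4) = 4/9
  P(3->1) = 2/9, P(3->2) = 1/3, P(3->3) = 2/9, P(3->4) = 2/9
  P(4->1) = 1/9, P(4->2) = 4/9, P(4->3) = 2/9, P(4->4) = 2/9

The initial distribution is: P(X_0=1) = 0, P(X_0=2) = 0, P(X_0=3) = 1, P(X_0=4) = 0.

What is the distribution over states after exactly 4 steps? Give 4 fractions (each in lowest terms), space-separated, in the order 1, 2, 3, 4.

Propagating the distribution step by step (d_{t+1} = d_t * P):
d_0 = (1=0, 2=0, 3=1, 4=0)
  d_1[1] = 0*1/9 + 0*1/9 + 1*2/9 + 0*1/9 = 2/9
  d_1[2] = 0*2/9 + 0*1/9 + 1*1/3 + 0*4/9 = 1/3
  d_1[3] = 0*1/9 + 0*1/3 + 1*2/9 + 0*2/9 = 2/9
  d_1[4] = 0*5/9 + 0*4/9 + 1*2/9 + 0*2/9 = 2/9
d_1 = (1=2/9, 2=1/3, 3=2/9, 4=2/9)
  d_2[1] = 2/9*1/9 + 1/3*1/9 + 2/9*2/9 + 2/9*1/9 = 11/81
  d_2[2] = 2/9*2/9 + 1/3*1/9 + 2/9*1/3 + 2/9*4/9 = 7/27
  d_2[3] = 2/9*1/9 + 1/3*1/3 + 2/9*2/9 + 2/9*2/9 = 19/81
  d_2[4] = 2/9*5/9 + 1/3*4/9 + 2/9*2/9 + 2/9*2/9 = 10/27
d_2 = (1=11/81, 2=7/27, 3=19/81, 4=10/27)
  d_3[1] = 11/81*1/9 + 7/27*1/9 + 19/81*2/9 + 10/27*1/9 = 100/729
  d_3[2] = 11/81*2/9 + 7/27*1/9 + 19/81*1/3 + 10/27*4/9 = 220/729
  d_3[3] = 11/81*1/9 + 7/27*1/3 + 19/81*2/9 + 10/27*2/9 = 172/729
  d_3[4] = 11/81*5/9 + 7/27*4/9 + 19/81*2/9 + 10/27*2/9 = 79/243
d_3 = (1=100/729, 2=220/729, 3=172/729, 4=79/243)
  d_4[1] = 100/729*1/9 + 220/729*1/9 + 172/729*2/9 + 79/243*1/9 = 901/6561
  d_4[2] = 100/729*2/9 + 220/729*1/9 + 172/729*1/3 + 79/243*4/9 = 628/2187
  d_4[3] = 100/729*1/9 + 220/729*1/3 + 172/729*2/9 + 79/243*2/9 = 526/2187
  d_4[4] = 100/729*5/9 + 220/729*4/9 + 172/729*2/9 + 79/243*2/9 = 2198/6561
d_4 = (1=901/6561, 2=628/2187, 3=526/2187, 4=2198/6561)

Answer: 901/6561 628/2187 526/2187 2198/6561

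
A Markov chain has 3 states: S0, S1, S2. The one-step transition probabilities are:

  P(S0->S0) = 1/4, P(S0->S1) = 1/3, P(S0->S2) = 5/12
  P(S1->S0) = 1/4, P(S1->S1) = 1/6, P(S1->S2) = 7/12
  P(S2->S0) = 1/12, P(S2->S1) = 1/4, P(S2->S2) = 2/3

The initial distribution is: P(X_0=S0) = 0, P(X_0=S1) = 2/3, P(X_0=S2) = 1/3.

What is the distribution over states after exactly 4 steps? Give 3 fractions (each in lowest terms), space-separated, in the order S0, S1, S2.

Answer: 385/2592 3769/15552 9473/15552

Derivation:
Propagating the distribution step by step (d_{t+1} = d_t * P):
d_0 = (S0=0, S1=2/3, S2=1/3)
  d_1[S0] = 0*1/4 + 2/3*1/4 + 1/3*1/12 = 7/36
  d_1[S1] = 0*1/3 + 2/3*1/6 + 1/3*1/4 = 7/36
  d_1[S2] = 0*5/12 + 2/3*7/12 + 1/3*2/3 = 11/18
d_1 = (S0=7/36, S1=7/36, S2=11/18)
  d_2[S0] = 7/36*1/4 + 7/36*1/4 + 11/18*1/12 = 4/27
  d_2[S1] = 7/36*1/3 + 7/36*1/6 + 11/18*1/4 = 1/4
  d_2[S2] = 7/36*5/12 + 7/36*7/12 + 11/18*2/3 = 65/108
d_2 = (S0=4/27, S1=1/4, S2=65/108)
  d_3[S0] = 4/27*1/4 + 1/4*1/4 + 65/108*1/12 = 97/648
  d_3[S1] = 4/27*1/3 + 1/4*1/6 + 65/108*1/4 = 313/1296
  d_3[S2] = 4/27*5/12 + 1/4*7/12 + 65/108*2/3 = 263/432
d_3 = (S0=97/648, S1=313/1296, S2=263/432)
  d_4[S0] = 97/648*1/4 + 313/1296*1/4 + 263/432*1/12 = 385/2592
  d_4[S1] = 97/648*1/3 + 313/1296*1/6 + 263/432*1/4 = 3769/15552
  d_4[S2] = 97/648*5/12 + 313/1296*7/12 + 263/432*2/3 = 9473/15552
d_4 = (S0=385/2592, S1=3769/15552, S2=9473/15552)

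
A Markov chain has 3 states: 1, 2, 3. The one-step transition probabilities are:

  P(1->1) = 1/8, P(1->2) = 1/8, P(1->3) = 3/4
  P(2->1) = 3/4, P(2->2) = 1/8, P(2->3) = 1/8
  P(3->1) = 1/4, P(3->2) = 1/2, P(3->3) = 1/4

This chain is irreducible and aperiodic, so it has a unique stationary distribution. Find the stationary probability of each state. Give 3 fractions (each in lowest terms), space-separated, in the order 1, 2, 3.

The stationary distribution satisfies pi = pi * P, i.e.:
  pi_1 = 1/8*pi_1 + 3/4*pi_2 + 1/4*pi_3
  pi_2 = 1/8*pi_1 + 1/8*pi_2 + 1/2*pi_3
  pi_3 = 3/4*pi_1 + 1/8*pi_2 + 1/4*pi_3
with normalization: pi_1 + pi_2 + pi_3 = 1.

Using the first 2 balance equations plus normalization, the linear system A*pi = b is:
  [-7/8, 3/4, 1/4] . pi = 0
  [1/8, -7/8, 1/2] . pi = 0
  [1, 1, 1] . pi = 1

Solving yields:
  pi_1 = 38/111
  pi_2 = 10/37
  pi_3 = 43/111

Verification (pi * P):
  38/111*1/8 + 10/37*3/4 + 43/111*1/4 = 38/111 = pi_1  (ok)
  38/111*1/8 + 10/37*1/8 + 43/111*1/2 = 10/37 = pi_2  (ok)
  38/111*3/4 + 10/37*1/8 + 43/111*1/4 = 43/111 = pi_3  (ok)

Answer: 38/111 10/37 43/111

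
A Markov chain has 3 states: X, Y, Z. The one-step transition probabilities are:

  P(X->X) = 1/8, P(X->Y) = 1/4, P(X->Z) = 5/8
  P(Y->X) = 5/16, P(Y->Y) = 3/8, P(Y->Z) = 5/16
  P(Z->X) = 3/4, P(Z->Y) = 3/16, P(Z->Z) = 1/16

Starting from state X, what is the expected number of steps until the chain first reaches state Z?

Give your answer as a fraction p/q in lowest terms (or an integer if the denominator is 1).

Answer: 28/15

Derivation:
Let h_i = expected steps to first reach Z from state i.
Boundary: h_Z = 0.
First-step equations for the other states:
  h_X = 1 + 1/8*h_X + 1/4*h_Y + 5/8*h_Z
  h_Y = 1 + 5/16*h_X + 3/8*h_Y + 5/16*h_Z

Substituting h_Z = 0 and rearranging gives the linear system (I - Q) h = 1:
  [7/8, -1/4] . (h_X, h_Y) = 1
  [-5/16, 5/8] . (h_X, h_Y) = 1

Solving yields:
  h_X = 28/15
  h_Y = 38/15

Starting state is X, so the expected hitting time is h_X = 28/15.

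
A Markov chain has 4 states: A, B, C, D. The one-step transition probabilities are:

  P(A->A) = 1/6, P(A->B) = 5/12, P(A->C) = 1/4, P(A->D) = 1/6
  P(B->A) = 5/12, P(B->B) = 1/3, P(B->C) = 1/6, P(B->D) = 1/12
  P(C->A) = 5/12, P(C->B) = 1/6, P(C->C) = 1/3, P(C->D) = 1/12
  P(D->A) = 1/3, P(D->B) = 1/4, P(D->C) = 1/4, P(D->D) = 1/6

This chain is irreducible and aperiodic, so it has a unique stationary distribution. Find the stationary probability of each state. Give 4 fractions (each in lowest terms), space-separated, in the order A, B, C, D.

The stationary distribution satisfies pi = pi * P, i.e.:
  pi_A = 1/6*pi_A + 5/12*pi_B + 5/12*pi_C + 1/3*pi_D
  pi_B = 5/12*pi_A + 1/3*pi_B + 1/6*pi_C + 1/4*pi_D
  pi_C = 1/4*pi_A + 1/6*pi_B + 1/3*pi_C + 1/4*pi_D
  pi_D = 1/6*pi_A + 1/12*pi_B + 1/12*pi_C + 1/6*pi_D
with normalization: pi_A + pi_B + pi_C + pi_D = 1.

Using the first 3 balance equations plus normalization, the linear system A*pi = b is:
  [-5/6, 5/12, 5/12, 1/3] . pi = 0
  [5/12, -2/3, 1/6, 1/4] . pi = 0
  [1/4, 1/6, -2/3, 1/4] . pi = 0
  [1, 1, 1, 1] . pi = 1

Solving yields:
  pi_A = 27/83
  pi_B = 257/830
  pi_C = 203/830
  pi_D = 10/83

Verification (pi * P):
  27/83*1/6 + 257/830*5/12 + 203/830*5/12 + 10/83*1/3 = 27/83 = pi_A  (ok)
  27/83*5/12 + 257/830*1/3 + 203/830*1/6 + 10/83*1/4 = 257/830 = pi_B  (ok)
  27/83*1/4 + 257/830*1/6 + 203/830*1/3 + 10/83*1/4 = 203/830 = pi_C  (ok)
  27/83*1/6 + 257/830*1/12 + 203/830*1/12 + 10/83*1/6 = 10/83 = pi_D  (ok)

Answer: 27/83 257/830 203/830 10/83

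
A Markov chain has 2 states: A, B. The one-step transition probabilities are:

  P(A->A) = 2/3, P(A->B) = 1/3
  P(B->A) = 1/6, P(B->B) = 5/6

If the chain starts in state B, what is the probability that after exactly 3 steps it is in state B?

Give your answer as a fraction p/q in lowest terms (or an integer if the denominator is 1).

Answer: 17/24

Derivation:
Computing P^3 by repeated multiplication:
P^1 =
  A: [2/3, 1/3]
  B: [1/6, 5/6]
P^2 =
  A: [1/2, 1/2]
  B: [1/4, 3/4]
P^3 =
  A: [5/12, 7/12]
  B: [7/24, 17/24]

(P^3)[B -> B] = 17/24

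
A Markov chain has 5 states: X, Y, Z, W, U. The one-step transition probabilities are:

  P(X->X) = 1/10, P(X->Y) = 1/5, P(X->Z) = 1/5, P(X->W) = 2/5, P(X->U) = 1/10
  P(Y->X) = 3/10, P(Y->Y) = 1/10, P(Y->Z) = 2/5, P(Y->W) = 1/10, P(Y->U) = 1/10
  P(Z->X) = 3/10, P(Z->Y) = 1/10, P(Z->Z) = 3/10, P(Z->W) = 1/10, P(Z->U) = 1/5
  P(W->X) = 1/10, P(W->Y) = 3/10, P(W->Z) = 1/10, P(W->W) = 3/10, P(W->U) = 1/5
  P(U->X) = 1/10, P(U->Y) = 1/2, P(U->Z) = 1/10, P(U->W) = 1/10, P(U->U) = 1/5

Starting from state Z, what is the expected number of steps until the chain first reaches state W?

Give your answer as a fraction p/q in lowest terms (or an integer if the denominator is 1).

Let h_i = expected steps to first reach W from state i.
Boundary: h_W = 0.
First-step equations for the other states:
  h_X = 1 + 1/10*h_X + 1/5*h_Y + 1/5*h_Z + 2/5*h_W + 1/10*h_U
  h_Y = 1 + 3/10*h_X + 1/10*h_Y + 2/5*h_Z + 1/10*h_W + 1/10*h_U
  h_Z = 1 + 3/10*h_X + 1/10*h_Y + 3/10*h_Z + 1/10*h_W + 1/5*h_U
  h_U = 1 + 1/10*h_X + 1/2*h_Y + 1/10*h_Z + 1/10*h_W + 1/5*h_U

Substituting h_W = 0 and rearranging gives the linear system (I - Q) h = 1:
  [9/10, -1/5, -1/5, -1/10] . (h_X, h_Y, h_Z, h_U) = 1
  [-3/10, 9/10, -2/5, -1/10] . (h_X, h_Y, h_Z, h_U) = 1
  [-3/10, -1/10, 7/10, -1/5] . (h_X, h_Y, h_Z, h_U) = 1
  [-1/10, -1/2, -1/10, 4/5] . (h_X, h_Y, h_Z, h_U) = 1

Solving yields:
  h_X = 2285/512
  h_Y = 1525/256
  h_Z = 3065/512
  h_U = 3215/512

Starting state is Z, so the expected hitting time is h_Z = 3065/512.

Answer: 3065/512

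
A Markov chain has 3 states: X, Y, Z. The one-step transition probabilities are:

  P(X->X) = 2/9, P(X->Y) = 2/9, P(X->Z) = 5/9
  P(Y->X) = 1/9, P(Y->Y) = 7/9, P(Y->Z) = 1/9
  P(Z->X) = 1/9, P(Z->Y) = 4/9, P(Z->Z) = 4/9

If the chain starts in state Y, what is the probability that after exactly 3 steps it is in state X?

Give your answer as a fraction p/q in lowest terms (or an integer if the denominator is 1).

Answer: 91/729

Derivation:
Computing P^3 by repeated multiplication:
P^1 =
  X: [2/9, 2/9, 5/9]
  Y: [1/9, 7/9, 1/9]
  Z: [1/9, 4/9, 4/9]
P^2 =
  X: [11/81, 38/81, 32/81]
  Y: [10/81, 55/81, 16/81]
  Z: [10/81, 46/81, 25/81]
P^3 =
  X: [92/729, 416/729, 221/729]
  Y: [91/729, 469/729, 169/729]
  Z: [91/729, 442/729, 196/729]

(P^3)[Y -> X] = 91/729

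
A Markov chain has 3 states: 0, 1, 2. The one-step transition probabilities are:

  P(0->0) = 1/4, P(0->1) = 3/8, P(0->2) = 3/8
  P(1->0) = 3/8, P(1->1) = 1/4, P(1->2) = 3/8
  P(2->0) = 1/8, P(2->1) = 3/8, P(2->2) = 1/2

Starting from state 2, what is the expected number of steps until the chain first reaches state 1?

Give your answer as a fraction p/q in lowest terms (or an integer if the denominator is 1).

Let h_i = expected steps to first reach 1 from state i.
Boundary: h_1 = 0.
First-step equations for the other states:
  h_0 = 1 + 1/4*h_0 + 3/8*h_1 + 3/8*h_2
  h_2 = 1 + 1/8*h_0 + 3/8*h_1 + 1/2*h_2

Substituting h_1 = 0 and rearranging gives the linear system (I - Q) h = 1:
  [3/4, -3/8] . (h_0, h_2) = 1
  [-1/8, 1/2] . (h_0, h_2) = 1

Solving yields:
  h_0 = 8/3
  h_2 = 8/3

Starting state is 2, so the expected hitting time is h_2 = 8/3.

Answer: 8/3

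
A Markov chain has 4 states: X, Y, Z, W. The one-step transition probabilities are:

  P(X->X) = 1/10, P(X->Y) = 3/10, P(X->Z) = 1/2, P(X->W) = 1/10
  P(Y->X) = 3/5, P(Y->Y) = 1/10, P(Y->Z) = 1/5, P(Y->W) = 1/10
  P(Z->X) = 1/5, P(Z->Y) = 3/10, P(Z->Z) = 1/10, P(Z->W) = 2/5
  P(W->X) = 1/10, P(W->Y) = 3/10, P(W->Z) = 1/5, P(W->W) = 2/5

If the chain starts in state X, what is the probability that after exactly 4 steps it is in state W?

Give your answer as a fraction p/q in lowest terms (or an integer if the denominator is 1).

Answer: 253/1000

Derivation:
Computing P^4 by repeated multiplication:
P^1 =
  X: [1/10, 3/10, 1/2, 1/10]
  Y: [3/5, 1/10, 1/5, 1/10]
  Z: [1/5, 3/10, 1/10, 2/5]
  W: [1/10, 3/10, 1/5, 2/5]
P^2 =
  X: [3/10, 6/25, 9/50, 7/25]
  Y: [17/100, 7/25, 9/25, 19/100]
  Z: [13/50, 6/25, 1/4, 1/4]
  W: [27/100, 6/25, 21/100, 7/25]
P^3 =
  X: [119/500, 63/250, 34/125, 119/500]
  Y: [69/250, 61/250, 43/200, 53/200]
  Z: [49/200, 63/250, 253/1000, 1/4]
  W: [241/1000, 63/250, 13/50, 247/1000]
P^4 =
  X: [633/2500, 156/625, 1221/5000, 253/1000]
  Y: [487/2000, 157/625, 2613/10000, 61/250]
  Z: [2513/10000, 156/625, 1241/5000, 2509/10000]
  W: [63/250, 156/625, 2463/10000, 2521/10000]

(P^4)[X -> W] = 253/1000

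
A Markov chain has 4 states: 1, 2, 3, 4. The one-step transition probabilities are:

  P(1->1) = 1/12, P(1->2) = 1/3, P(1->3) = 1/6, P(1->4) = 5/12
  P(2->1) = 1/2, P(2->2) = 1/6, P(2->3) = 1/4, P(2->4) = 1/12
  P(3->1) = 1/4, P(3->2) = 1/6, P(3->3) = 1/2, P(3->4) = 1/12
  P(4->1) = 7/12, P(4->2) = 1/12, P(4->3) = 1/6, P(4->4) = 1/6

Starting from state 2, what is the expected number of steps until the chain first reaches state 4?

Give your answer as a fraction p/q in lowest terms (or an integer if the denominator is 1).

Let h_i = expected steps to first reach 4 from state i.
Boundary: h_4 = 0.
First-step equations for the other states:
  h_1 = 1 + 1/12*h_1 + 1/3*h_2 + 1/6*h_3 + 5/12*h_4
  h_2 = 1 + 1/2*h_1 + 1/6*h_2 + 1/4*h_3 + 1/12*h_4
  h_3 = 1 + 1/4*h_1 + 1/6*h_2 + 1/2*h_3 + 1/12*h_4

Substituting h_4 = 0 and rearranging gives the linear system (I - Q) h = 1:
  [11/12, -1/3, -1/6] . (h_1, h_2, h_3) = 1
  [-1/2, 5/6, -1/4] . (h_1, h_2, h_3) = 1
  [-1/4, -1/6, 1/2] . (h_1, h_2, h_3) = 1

Solving yields:
  h_1 = 228/55
  h_2 = 60/11
  h_3 = 324/55

Starting state is 2, so the expected hitting time is h_2 = 60/11.

Answer: 60/11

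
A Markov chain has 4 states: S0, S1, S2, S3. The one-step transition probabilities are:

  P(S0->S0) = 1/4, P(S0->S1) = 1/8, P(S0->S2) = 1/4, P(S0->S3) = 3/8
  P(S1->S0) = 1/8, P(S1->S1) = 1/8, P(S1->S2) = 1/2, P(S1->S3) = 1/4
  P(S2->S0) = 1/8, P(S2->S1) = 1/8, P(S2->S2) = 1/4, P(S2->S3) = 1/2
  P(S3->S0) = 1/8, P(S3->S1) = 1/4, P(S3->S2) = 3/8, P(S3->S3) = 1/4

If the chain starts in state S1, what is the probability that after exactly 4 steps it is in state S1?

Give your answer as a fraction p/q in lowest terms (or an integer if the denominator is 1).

Answer: 689/4096

Derivation:
Computing P^4 by repeated multiplication:
P^1 =
  S0: [1/4, 1/8, 1/4, 3/8]
  S1: [1/8, 1/8, 1/2, 1/4]
  S2: [1/8, 1/8, 1/4, 1/2]
  S3: [1/8, 1/4, 3/8, 1/4]
P^2 =
  S0: [5/32, 11/64, 21/64, 11/32]
  S1: [9/64, 5/32, 5/16, 25/64]
  S2: [9/64, 3/16, 11/32, 21/64]
  S3: [9/64, 5/32, 11/32, 23/64]
P^3 =
  S0: [37/256, 43/256, 43/128, 45/128]
  S1: [73/512, 89/512, 173/512, 177/512]
  S2: [73/512, 85/512, 173/512, 181/512]
  S3: [73/512, 87/512, 171/512, 181/512]
P^4 =
  S0: [293/2048, 173/1024, 43/128, 721/2048]
  S1: [585/4096, 689/4096, 1379/4096, 1443/4096]
  S2: [585/4096, 693/4096, 1375/4096, 1443/4096]
  S3: [585/4096, 693/4096, 1379/4096, 1439/4096]

(P^4)[S1 -> S1] = 689/4096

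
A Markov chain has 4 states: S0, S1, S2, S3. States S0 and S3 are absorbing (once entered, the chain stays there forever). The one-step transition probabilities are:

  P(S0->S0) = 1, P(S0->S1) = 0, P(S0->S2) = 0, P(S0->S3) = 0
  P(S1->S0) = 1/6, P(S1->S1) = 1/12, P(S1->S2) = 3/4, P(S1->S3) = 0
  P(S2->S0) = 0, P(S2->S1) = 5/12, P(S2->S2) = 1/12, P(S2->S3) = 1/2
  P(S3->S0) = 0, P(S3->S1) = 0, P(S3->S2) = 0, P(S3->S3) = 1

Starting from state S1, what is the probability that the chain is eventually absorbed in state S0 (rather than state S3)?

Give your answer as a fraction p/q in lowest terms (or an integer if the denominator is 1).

Answer: 11/38

Derivation:
Let a_i = P(absorbed in S0 | start in state i).
Boundary conditions: a_S0 = 1, a_S3 = 0.
For each transient state i, a_i = sum_j P(i->j) * a_j:
  a_S1 = 1/6*a_S0 + 1/12*a_S1 + 3/4*a_S2 + 0*a_S3
  a_S2 = 0*a_S0 + 5/12*a_S1 + 1/12*a_S2 + 1/2*a_S3

Substituting a_S0 = 1 and a_S3 = 0, rearrange to (I - Q) a = r where r[i] = P(i -> S0):
  [11/12, -3/4] . (a_S1, a_S2) = 1/6
  [-5/12, 11/12] . (a_S1, a_S2) = 0

Solving yields:
  a_S1 = 11/38
  a_S2 = 5/38

Starting state is S1, so the absorption probability is a_S1 = 11/38.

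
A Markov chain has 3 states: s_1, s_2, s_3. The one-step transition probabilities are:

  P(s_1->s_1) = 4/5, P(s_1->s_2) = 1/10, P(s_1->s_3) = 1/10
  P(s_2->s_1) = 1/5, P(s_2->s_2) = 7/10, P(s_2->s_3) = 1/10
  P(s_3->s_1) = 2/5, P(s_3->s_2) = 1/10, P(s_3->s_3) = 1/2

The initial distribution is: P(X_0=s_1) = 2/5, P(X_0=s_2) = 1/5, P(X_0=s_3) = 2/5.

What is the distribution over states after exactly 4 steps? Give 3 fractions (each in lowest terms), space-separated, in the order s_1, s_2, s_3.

Propagating the distribution step by step (d_{t+1} = d_t * P):
d_0 = (s_1=2/5, s_2=1/5, s_3=2/5)
  d_1[s_1] = 2/5*4/5 + 1/5*1/5 + 2/5*2/5 = 13/25
  d_1[s_2] = 2/5*1/10 + 1/5*7/10 + 2/5*1/10 = 11/50
  d_1[s_3] = 2/5*1/10 + 1/5*1/10 + 2/5*1/2 = 13/50
d_1 = (s_1=13/25, s_2=11/50, s_3=13/50)
  d_2[s_1] = 13/25*4/5 + 11/50*1/5 + 13/50*2/5 = 141/250
  d_2[s_2] = 13/25*1/10 + 11/50*7/10 + 13/50*1/10 = 29/125
  d_2[s_3] = 13/25*1/10 + 11/50*1/10 + 13/50*1/2 = 51/250
d_2 = (s_1=141/250, s_2=29/125, s_3=51/250)
  d_3[s_1] = 141/250*4/5 + 29/125*1/5 + 51/250*2/5 = 362/625
  d_3[s_2] = 141/250*1/10 + 29/125*7/10 + 51/250*1/10 = 299/1250
  d_3[s_3] = 141/250*1/10 + 29/125*1/10 + 51/250*1/2 = 227/1250
d_3 = (s_1=362/625, s_2=299/1250, s_3=227/1250)
  d_4[s_1] = 362/625*4/5 + 299/1250*1/5 + 227/1250*2/5 = 3649/6250
  d_4[s_2] = 362/625*1/10 + 299/1250*7/10 + 227/1250*1/10 = 761/3125
  d_4[s_3] = 362/625*1/10 + 299/1250*1/10 + 227/1250*1/2 = 1079/6250
d_4 = (s_1=3649/6250, s_2=761/3125, s_3=1079/6250)

Answer: 3649/6250 761/3125 1079/6250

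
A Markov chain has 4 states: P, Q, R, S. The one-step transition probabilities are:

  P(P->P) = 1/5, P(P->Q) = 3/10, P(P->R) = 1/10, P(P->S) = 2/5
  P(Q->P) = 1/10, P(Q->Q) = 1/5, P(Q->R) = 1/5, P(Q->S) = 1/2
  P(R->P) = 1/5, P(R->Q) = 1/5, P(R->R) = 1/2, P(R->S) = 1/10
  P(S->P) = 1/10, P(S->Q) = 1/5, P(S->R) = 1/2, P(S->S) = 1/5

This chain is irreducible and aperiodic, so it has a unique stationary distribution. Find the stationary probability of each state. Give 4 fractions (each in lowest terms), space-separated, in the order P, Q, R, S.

The stationary distribution satisfies pi = pi * P, i.e.:
  pi_P = 1/5*pi_P + 1/10*pi_Q + 1/5*pi_R + 1/10*pi_S
  pi_Q = 3/10*pi_P + 1/5*pi_Q + 1/5*pi_R + 1/5*pi_S
  pi_R = 1/10*pi_P + 1/5*pi_Q + 1/2*pi_R + 1/2*pi_S
  pi_S = 2/5*pi_P + 1/2*pi_Q + 1/10*pi_R + 1/5*pi_S
with normalization: pi_P + pi_Q + pi_R + pi_S = 1.

Using the first 3 balance equations plus normalization, the linear system A*pi = b is:
  [-4/5, 1/10, 1/5, 1/10] . pi = 0
  [3/10, -4/5, 1/5, 1/5] . pi = 0
  [1/10, 1/5, -1/2, 1/2] . pi = 0
  [1, 1, 1, 1] . pi = 1

Solving yields:
  pi_P = 144/943
  pi_Q = 203/943
  pi_R = 353/943
  pi_S = 243/943

Verification (pi * P):
  144/943*1/5 + 203/943*1/10 + 353/943*1/5 + 243/943*1/10 = 144/943 = pi_P  (ok)
  144/943*3/10 + 203/943*1/5 + 353/943*1/5 + 243/943*1/5 = 203/943 = pi_Q  (ok)
  144/943*1/10 + 203/943*1/5 + 353/943*1/2 + 243/943*1/2 = 353/943 = pi_R  (ok)
  144/943*2/5 + 203/943*1/2 + 353/943*1/10 + 243/943*1/5 = 243/943 = pi_S  (ok)

Answer: 144/943 203/943 353/943 243/943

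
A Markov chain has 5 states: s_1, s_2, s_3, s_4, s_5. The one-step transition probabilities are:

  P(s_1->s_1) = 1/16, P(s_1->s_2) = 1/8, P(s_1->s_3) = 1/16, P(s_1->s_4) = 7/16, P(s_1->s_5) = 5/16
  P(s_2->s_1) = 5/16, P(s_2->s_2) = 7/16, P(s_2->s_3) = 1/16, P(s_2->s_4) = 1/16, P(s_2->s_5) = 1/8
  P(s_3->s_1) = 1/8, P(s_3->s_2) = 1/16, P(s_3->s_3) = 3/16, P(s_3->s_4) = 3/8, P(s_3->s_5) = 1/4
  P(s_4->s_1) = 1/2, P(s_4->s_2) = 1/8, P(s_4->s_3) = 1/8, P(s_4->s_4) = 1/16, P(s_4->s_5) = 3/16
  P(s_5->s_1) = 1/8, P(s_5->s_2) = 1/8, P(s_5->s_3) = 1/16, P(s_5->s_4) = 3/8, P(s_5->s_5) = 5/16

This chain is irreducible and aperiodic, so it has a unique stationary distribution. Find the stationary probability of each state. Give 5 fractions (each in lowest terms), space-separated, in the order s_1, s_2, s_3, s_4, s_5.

The stationary distribution satisfies pi = pi * P, i.e.:
  pi_s_1 = 1/16*pi_s_1 + 5/16*pi_s_2 + 1/8*pi_s_3 + 1/2*pi_s_4 + 1/8*pi_s_5
  pi_s_2 = 1/8*pi_s_1 + 7/16*pi_s_2 + 1/16*pi_s_3 + 1/8*pi_s_4 + 1/8*pi_s_5
  pi_s_3 = 1/16*pi_s_1 + 1/16*pi_s_2 + 3/16*pi_s_3 + 1/8*pi_s_4 + 1/16*pi_s_5
  pi_s_4 = 7/16*pi_s_1 + 1/16*pi_s_2 + 3/8*pi_s_3 + 1/16*pi_s_4 + 3/8*pi_s_5
  pi_s_5 = 5/16*pi_s_1 + 1/8*pi_s_2 + 1/4*pi_s_3 + 3/16*pi_s_4 + 5/16*pi_s_5
with normalization: pi_s_1 + pi_s_2 + pi_s_3 + pi_s_4 + pi_s_5 = 1.

Using the first 4 balance equations plus normalization, the linear system A*pi = b is:
  [-15/16, 5/16, 1/8, 1/2, 1/8] . pi = 0
  [1/8, -9/16, 1/16, 1/8, 1/8] . pi = 0
  [1/16, 1/16, -13/16, 1/8, 1/16] . pi = 0
  [7/16, 1/16, 3/8, -15/16, 3/8] . pi = 0
  [1, 1, 1, 1, 1] . pi = 1

Solving yields:
  pi_s_1 = 125/524
  pi_s_2 = 91/524
  pi_s_3 = 47/524
  pi_s_4 = 67/262
  pi_s_5 = 127/524

Verification (pi * P):
  125/524*1/16 + 91/524*5/16 + 47/524*1/8 + 67/262*1/2 + 127/524*1/8 = 125/524 = pi_s_1  (ok)
  125/524*1/8 + 91/524*7/16 + 47/524*1/16 + 67/262*1/8 + 127/524*1/8 = 91/524 = pi_s_2  (ok)
  125/524*1/16 + 91/524*1/16 + 47/524*3/16 + 67/262*1/8 + 127/524*1/16 = 47/524 = pi_s_3  (ok)
  125/524*7/16 + 91/524*1/16 + 47/524*3/8 + 67/262*1/16 + 127/524*3/8 = 67/262 = pi_s_4  (ok)
  125/524*5/16 + 91/524*1/8 + 47/524*1/4 + 67/262*3/16 + 127/524*5/16 = 127/524 = pi_s_5  (ok)

Answer: 125/524 91/524 47/524 67/262 127/524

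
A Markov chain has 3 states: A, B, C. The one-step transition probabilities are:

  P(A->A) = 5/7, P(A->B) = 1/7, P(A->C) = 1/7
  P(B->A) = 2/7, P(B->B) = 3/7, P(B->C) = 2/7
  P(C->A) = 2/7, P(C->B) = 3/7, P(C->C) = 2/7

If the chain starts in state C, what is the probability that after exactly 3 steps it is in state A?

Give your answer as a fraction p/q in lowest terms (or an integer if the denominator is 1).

Answer: 158/343

Derivation:
Computing P^3 by repeated multiplication:
P^1 =
  A: [5/7, 1/7, 1/7]
  B: [2/7, 3/7, 2/7]
  C: [2/7, 3/7, 2/7]
P^2 =
  A: [29/49, 11/49, 9/49]
  B: [20/49, 17/49, 12/49]
  C: [20/49, 17/49, 12/49]
P^3 =
  A: [185/343, 89/343, 69/343]
  B: [158/343, 107/343, 78/343]
  C: [158/343, 107/343, 78/343]

(P^3)[C -> A] = 158/343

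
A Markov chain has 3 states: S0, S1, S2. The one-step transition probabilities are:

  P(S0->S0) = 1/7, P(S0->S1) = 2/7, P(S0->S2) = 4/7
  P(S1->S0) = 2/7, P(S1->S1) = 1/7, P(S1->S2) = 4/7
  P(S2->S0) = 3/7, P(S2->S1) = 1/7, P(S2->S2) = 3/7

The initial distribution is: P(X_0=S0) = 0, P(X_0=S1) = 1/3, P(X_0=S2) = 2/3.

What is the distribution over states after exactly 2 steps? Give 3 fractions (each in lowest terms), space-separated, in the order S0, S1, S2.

Answer: 44/147 29/147 74/147

Derivation:
Propagating the distribution step by step (d_{t+1} = d_t * P):
d_0 = (S0=0, S1=1/3, S2=2/3)
  d_1[S0] = 0*1/7 + 1/3*2/7 + 2/3*3/7 = 8/21
  d_1[S1] = 0*2/7 + 1/3*1/7 + 2/3*1/7 = 1/7
  d_1[S2] = 0*4/7 + 1/3*4/7 + 2/3*3/7 = 10/21
d_1 = (S0=8/21, S1=1/7, S2=10/21)
  d_2[S0] = 8/21*1/7 + 1/7*2/7 + 10/21*3/7 = 44/147
  d_2[S1] = 8/21*2/7 + 1/7*1/7 + 10/21*1/7 = 29/147
  d_2[S2] = 8/21*4/7 + 1/7*4/7 + 10/21*3/7 = 74/147
d_2 = (S0=44/147, S1=29/147, S2=74/147)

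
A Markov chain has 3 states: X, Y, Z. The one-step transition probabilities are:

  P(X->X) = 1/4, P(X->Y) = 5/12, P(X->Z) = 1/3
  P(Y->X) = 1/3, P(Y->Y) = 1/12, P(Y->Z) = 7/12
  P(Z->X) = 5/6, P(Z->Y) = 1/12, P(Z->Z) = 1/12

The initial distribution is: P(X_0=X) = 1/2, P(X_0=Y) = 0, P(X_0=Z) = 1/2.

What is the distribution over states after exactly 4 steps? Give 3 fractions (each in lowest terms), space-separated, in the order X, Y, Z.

Propagating the distribution step by step (d_{t+1} = d_t * P):
d_0 = (X=1/2, Y=0, Z=1/2)
  d_1[X] = 1/2*1/4 + 0*1/3 + 1/2*5/6 = 13/24
  d_1[Y] = 1/2*5/12 + 0*1/12 + 1/2*1/12 = 1/4
  d_1[Z] = 1/2*1/3 + 0*7/12 + 1/2*1/12 = 5/24
d_1 = (X=13/24, Y=1/4, Z=5/24)
  d_2[X] = 13/24*1/4 + 1/4*1/3 + 5/24*5/6 = 113/288
  d_2[Y] = 13/24*5/12 + 1/4*1/12 + 5/24*1/12 = 19/72
  d_2[Z] = 13/24*1/3 + 1/4*7/12 + 5/24*1/12 = 11/32
d_2 = (X=113/288, Y=19/72, Z=11/32)
  d_3[X] = 113/288*1/4 + 19/72*1/3 + 11/32*5/6 = 1633/3456
  d_3[Y] = 113/288*5/12 + 19/72*1/12 + 11/32*1/12 = 185/864
  d_3[Z] = 113/288*1/3 + 19/72*7/12 + 11/32*1/12 = 361/1152
d_3 = (X=1633/3456, Y=185/864, Z=361/1152)
  d_4[X] = 1633/3456*1/4 + 185/864*1/3 + 361/1152*5/6 = 18689/41472
  d_4[Y] = 1633/3456*5/12 + 185/864*1/12 + 361/1152*1/12 = 2497/10368
  d_4[Z] = 1633/3456*1/3 + 185/864*7/12 + 361/1152*1/12 = 4265/13824
d_4 = (X=18689/41472, Y=2497/10368, Z=4265/13824)

Answer: 18689/41472 2497/10368 4265/13824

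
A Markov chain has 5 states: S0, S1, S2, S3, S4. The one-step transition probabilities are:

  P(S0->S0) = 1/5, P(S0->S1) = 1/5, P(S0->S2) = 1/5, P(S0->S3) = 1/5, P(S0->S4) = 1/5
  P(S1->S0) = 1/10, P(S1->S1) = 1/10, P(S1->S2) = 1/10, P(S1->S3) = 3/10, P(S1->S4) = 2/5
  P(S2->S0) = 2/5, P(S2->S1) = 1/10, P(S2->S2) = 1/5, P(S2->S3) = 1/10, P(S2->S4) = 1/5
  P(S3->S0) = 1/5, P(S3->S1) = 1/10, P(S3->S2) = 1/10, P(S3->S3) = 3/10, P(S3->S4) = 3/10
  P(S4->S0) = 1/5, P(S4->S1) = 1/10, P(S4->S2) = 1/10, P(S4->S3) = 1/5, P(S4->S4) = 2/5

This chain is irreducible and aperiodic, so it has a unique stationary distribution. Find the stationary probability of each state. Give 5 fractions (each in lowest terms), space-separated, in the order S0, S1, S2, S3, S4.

The stationary distribution satisfies pi = pi * P, i.e.:
  pi_S0 = 1/5*pi_S0 + 1/10*pi_S1 + 2/5*pi_S2 + 1/5*pi_S3 + 1/5*pi_S4
  pi_S1 = 1/5*pi_S0 + 1/10*pi_S1 + 1/10*pi_S2 + 1/10*pi_S3 + 1/10*pi_S4
  pi_S2 = 1/5*pi_S0 + 1/10*pi_S1 + 1/5*pi_S2 + 1/10*pi_S3 + 1/10*pi_S4
  pi_S3 = 1/5*pi_S0 + 3/10*pi_S1 + 1/10*pi_S2 + 3/10*pi_S3 + 1/5*pi_S4
  pi_S4 = 1/5*pi_S0 + 2/5*pi_S1 + 1/5*pi_S2 + 3/10*pi_S3 + 2/5*pi_S4
with normalization: pi_S0 + pi_S1 + pi_S2 + pi_S3 + pi_S4 = 1.

Using the first 4 balance equations plus normalization, the linear system A*pi = b is:
  [-4/5, 1/10, 2/5, 1/5, 1/5] . pi = 0
  [1/5, -9/10, 1/10, 1/10, 1/10] . pi = 0
  [1/5, 1/10, -4/5, 1/10, 1/10] . pi = 0
  [1/5, 3/10, 1/10, -7/10, 1/5] . pi = 0
  [1, 1, 1, 1, 1] . pi = 1

Solving yields:
  pi_S0 = 191/889
  pi_S1 = 108/889
  pi_S2 = 120/889
  pi_S3 = 1766/8001
  pi_S4 = 352/1143

Verification (pi * P):
  191/889*1/5 + 108/889*1/10 + 120/889*2/5 + 1766/8001*1/5 + 352/1143*1/5 = 191/889 = pi_S0  (ok)
  191/889*1/5 + 108/889*1/10 + 120/889*1/10 + 1766/8001*1/10 + 352/1143*1/10 = 108/889 = pi_S1  (ok)
  191/889*1/5 + 108/889*1/10 + 120/889*1/5 + 1766/8001*1/10 + 352/1143*1/10 = 120/889 = pi_S2  (ok)
  191/889*1/5 + 108/889*3/10 + 120/889*1/10 + 1766/8001*3/10 + 352/1143*1/5 = 1766/8001 = pi_S3  (ok)
  191/889*1/5 + 108/889*2/5 + 120/889*1/5 + 1766/8001*3/10 + 352/1143*2/5 = 352/1143 = pi_S4  (ok)

Answer: 191/889 108/889 120/889 1766/8001 352/1143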